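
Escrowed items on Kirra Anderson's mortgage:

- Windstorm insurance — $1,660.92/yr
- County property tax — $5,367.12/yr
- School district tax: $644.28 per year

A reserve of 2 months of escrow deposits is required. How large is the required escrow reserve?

Windstorm insurance — $1,660.92
County property tax — $5,367.12
School district tax — $644.28
Total per year = $7,672.32
Monthly escrow = $7,672.32 / 12 = $639.36
Required cushion = 2 × $639.36 = $1,278.72

$1,278.72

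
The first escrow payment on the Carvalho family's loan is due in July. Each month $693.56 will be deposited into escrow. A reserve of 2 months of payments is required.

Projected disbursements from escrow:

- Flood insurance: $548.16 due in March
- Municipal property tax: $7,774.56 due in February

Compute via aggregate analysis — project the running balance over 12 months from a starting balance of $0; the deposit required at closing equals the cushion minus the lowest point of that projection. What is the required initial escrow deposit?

$3,613.20

Cushion = 2 × $693.56 = $1,387.12
Trial balance (start $0, +$693.56 each month, − disbursements):
  Jul: +$693.56 → $693.56
  Aug: +$693.56 → $1,387.12
  Sep: +$693.56 → $2,080.68
  Oct: +$693.56 → $2,774.24
  Nov: +$693.56 → $3,467.80
  Dec: +$693.56 → $4,161.36
  Jan: +$693.56 → $4,854.92
  Feb: +$693.56 − $7,774.56 → -$2,226.08
  Mar: +$693.56 − $548.16 → -$2,080.68
  Apr: +$693.56 → -$1,387.12
  May: +$693.56 → -$693.56
  Jun: +$693.56 → $0.00
Lowest trial balance = -$2,226.08 (Feb)
Initial deposit = cushion − low point = $1,387.12 − (-$2,226.08) = $3,613.20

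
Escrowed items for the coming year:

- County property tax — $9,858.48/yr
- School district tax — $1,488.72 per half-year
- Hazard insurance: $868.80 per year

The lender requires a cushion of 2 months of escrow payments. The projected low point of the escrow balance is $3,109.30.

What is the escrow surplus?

County property tax: $9,858.48/yr
School district tax: $1,488.72 × 2 = $2,977.44/yr
Hazard insurance: $868.80/yr
Total per year = $13,704.72
Base monthly escrow = $13,704.72 / 12 = $1,142.06
Required reserve = 2 × $1,142.06 = $2,284.12
Surplus = $3,109.30 − $2,284.12 = $825.18

$825.18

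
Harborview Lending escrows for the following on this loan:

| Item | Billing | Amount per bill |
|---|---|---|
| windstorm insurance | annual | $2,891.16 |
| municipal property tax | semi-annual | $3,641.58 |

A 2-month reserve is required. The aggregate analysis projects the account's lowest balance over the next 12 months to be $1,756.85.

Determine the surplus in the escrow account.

Windstorm insurance: $2,891.16/yr
Municipal property tax: $3,641.58 × 2 = $7,283.16/yr
Annual escrow total = $2,891.16 + $7,283.16 = $10,174.32
Per month = $10,174.32 ÷ 12 = $847.86
Required cushion = 2 × $847.86 = $1,695.72
Surplus = $1,756.85 − $1,695.72 = $61.13

$61.13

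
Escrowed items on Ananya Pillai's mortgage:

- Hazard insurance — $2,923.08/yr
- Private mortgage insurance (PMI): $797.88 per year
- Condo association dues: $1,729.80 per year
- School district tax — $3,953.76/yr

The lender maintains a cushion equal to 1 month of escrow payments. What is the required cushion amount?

$783.71

Hazard insurance: $2,923.08
Private mortgage insurance (PMI): $797.88
Condo association dues: $1,729.80
School district tax: $3,953.76
Annual escrow total = $2,923.08 + $797.88 + $1,729.80 + $3,953.76 = $9,404.52
Per month = $9,404.52 / 12 = $783.71
Reserve = 1 × $783.71 = $783.71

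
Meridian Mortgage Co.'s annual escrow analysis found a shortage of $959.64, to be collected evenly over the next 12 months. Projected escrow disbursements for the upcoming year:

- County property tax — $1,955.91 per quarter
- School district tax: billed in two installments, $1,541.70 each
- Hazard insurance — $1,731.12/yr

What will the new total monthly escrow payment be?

$1,133.15

County property tax: $1,955.91 × 4 = $7,823.64
School district tax: $1,541.70 × 2 = $3,083.40
Hazard insurance: $1,731.12
Total per year = $7,823.64 + $3,083.40 + $1,731.12 = $12,638.16
Monthly escrow = $12,638.16 ÷ 12 = $1,053.18
Shortage per month = $959.64 ÷ 12 = $79.97
Adjusted monthly = $1,053.18 + $79.97 = $1,133.15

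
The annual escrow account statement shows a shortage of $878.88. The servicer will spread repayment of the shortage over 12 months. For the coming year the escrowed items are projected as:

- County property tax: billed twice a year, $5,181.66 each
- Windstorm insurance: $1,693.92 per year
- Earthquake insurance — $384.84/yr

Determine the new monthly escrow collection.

County property tax — $5,181.66 × 2 = $10,363.32 annually
Windstorm insurance — $1,693.92 annually
Earthquake insurance — $384.84 annually
Total per year = $12,442.08
Monthly escrow = $12,442.08 ÷ 12 = $1,036.84
Shortage spread = $878.88 / 12 = $73.24/mo
New monthly escrow = $1,036.84 + $73.24 = $1,110.08

$1,110.08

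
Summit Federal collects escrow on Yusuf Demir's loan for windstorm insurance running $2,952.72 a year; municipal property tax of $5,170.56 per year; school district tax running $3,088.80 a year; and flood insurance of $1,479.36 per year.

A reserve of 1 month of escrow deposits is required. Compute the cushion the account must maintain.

$1,057.62

Windstorm insurance — $2,952.72/yr
Municipal property tax — $5,170.56/yr
School district tax — $3,088.80/yr
Flood insurance — $1,479.36/yr
Total per year = $2,952.72 + $5,170.56 + $3,088.80 + $1,479.36 = $12,691.44
Per month = $12,691.44 ÷ 12 = $1,057.62
Cushion = 1 × $1,057.62 = $1,057.62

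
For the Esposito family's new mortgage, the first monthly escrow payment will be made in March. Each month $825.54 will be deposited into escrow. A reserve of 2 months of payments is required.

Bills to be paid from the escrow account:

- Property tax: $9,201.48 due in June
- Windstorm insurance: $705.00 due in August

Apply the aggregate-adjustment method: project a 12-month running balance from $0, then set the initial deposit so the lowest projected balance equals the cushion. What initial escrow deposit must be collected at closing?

Cushion = 2 × $825.54 = $1,651.08
Trial balance (start $0, +$825.54 each month, − disbursements):
  Mar: +$825.54 → $825.54
  Apr: +$825.54 → $1,651.08
  May: +$825.54 → $2,476.62
  Jun: +$825.54 − $9,201.48 → -$5,899.32
  Jul: +$825.54 → -$5,073.78
  Aug: +$825.54 − $705.00 → -$4,953.24
  Sep: +$825.54 → -$4,127.70
  Oct: +$825.54 → -$3,302.16
  Nov: +$825.54 → -$2,476.62
  Dec: +$825.54 → -$1,651.08
  Jan: +$825.54 → -$825.54
  Feb: +$825.54 → $0.00
Lowest trial balance = -$5,899.32 (Jun)
Initial deposit = cushion − low point = $1,651.08 − (-$5,899.32) = $7,550.40

$7,550.40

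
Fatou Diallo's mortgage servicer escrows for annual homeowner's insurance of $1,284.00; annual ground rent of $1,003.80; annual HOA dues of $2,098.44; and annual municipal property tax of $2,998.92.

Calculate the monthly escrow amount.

Homeowner's insurance: $1,284.00 annually
Ground rent: $1,003.80 annually
HOA dues: $2,098.44 annually
Municipal property tax: $2,998.92 annually
Combined annual = $1,284.00 + $1,003.80 + $2,098.44 + $2,998.92 = $7,385.16
Per month = $7,385.16 / 12 = $615.43

$615.43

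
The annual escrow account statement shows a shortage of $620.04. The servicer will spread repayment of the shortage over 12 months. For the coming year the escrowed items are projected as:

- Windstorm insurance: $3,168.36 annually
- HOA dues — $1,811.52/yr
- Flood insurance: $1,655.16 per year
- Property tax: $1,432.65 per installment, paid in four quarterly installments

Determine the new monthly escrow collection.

Windstorm insurance = $3,168.36/yr
HOA dues = $1,811.52/yr
Flood insurance = $1,655.16/yr
Property tax = $1,432.65 × 4 = $5,730.60/yr
Annual escrow total = $12,365.64
Monthly = $12,365.64 ÷ 12 = $1,030.47
Shortage per month = $620.04 / 12 = $51.67
New monthly escrow = $1,030.47 + $51.67 = $1,082.14

$1,082.14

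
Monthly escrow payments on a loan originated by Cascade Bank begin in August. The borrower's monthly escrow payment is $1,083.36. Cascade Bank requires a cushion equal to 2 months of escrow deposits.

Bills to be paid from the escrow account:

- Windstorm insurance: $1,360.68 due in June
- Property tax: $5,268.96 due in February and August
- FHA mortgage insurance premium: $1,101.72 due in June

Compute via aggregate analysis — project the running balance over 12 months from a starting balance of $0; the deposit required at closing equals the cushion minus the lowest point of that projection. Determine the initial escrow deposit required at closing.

Cushion = 2 × $1,083.36 = $2,166.72
Trial balance (start $0, +$1,083.36 each month, − disbursements):
  Aug: +$1,083.36 − $5,268.96 → -$4,185.60
  Sep: +$1,083.36 → -$3,102.24
  Oct: +$1,083.36 → -$2,018.88
  Nov: +$1,083.36 → -$935.52
  Dec: +$1,083.36 → $147.84
  Jan: +$1,083.36 → $1,231.20
  Feb: +$1,083.36 − $5,268.96 → -$2,954.40
  Mar: +$1,083.36 → -$1,871.04
  Apr: +$1,083.36 → -$787.68
  May: +$1,083.36 → $295.68
  Jun: +$1,083.36 − $2,462.40 → -$1,083.36
  Jul: +$1,083.36 → $0.00
Lowest trial balance = -$4,185.60 (Aug)
Initial deposit = cushion − low point = $2,166.72 − (-$4,185.60) = $6,352.32

$6,352.32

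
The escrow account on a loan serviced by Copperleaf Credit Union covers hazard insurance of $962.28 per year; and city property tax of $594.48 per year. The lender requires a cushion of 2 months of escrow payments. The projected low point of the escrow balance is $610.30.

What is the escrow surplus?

Hazard insurance — $962.28/yr
City property tax — $594.48/yr
Total annual escrow = $962.28 + $594.48 = $1,556.76
Monthly escrow = $1,556.76 / 12 = $129.73
Required reserve = 2 × $129.73 = $259.46
Excess over cushion: $610.30 − $259.46 = $350.84

$350.84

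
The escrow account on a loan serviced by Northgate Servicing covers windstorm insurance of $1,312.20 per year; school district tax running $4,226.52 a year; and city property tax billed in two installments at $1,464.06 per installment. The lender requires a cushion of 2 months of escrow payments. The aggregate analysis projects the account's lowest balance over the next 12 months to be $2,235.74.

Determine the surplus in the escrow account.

Windstorm insurance = $1,312.20
School district tax = $4,226.52
City property tax = $1,464.06 × 2 = $2,928.12
Combined annual = $8,466.84
Per month = $8,466.84 / 12 = $705.57
Required reserve = 2 × $705.57 = $1,411.14
Surplus = $2,235.74 − $1,411.14 = $824.60

$824.60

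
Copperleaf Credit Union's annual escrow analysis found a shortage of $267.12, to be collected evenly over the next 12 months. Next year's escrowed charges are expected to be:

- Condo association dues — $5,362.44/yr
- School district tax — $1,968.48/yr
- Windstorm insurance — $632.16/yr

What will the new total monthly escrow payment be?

$685.85

Condo association dues: $5,362.44
School district tax: $1,968.48
Windstorm insurance: $632.16
Yearly total = $5,362.44 + $1,968.48 + $632.16 = $7,963.08
Per month = $7,963.08 ÷ 12 = $663.59
Monthly shortage recovery: $267.12 / 12 = $22.26
Adjusted monthly = $663.59 + $22.26 = $685.85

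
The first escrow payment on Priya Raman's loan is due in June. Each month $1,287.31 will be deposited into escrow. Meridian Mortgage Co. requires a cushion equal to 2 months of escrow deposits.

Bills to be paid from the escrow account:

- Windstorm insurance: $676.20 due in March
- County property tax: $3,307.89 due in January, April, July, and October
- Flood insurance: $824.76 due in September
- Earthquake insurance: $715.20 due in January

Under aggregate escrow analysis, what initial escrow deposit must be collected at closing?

$3,861.93

Cushion = 2 × $1,287.31 = $2,574.62
Trial balance (start $0, +$1,287.31 each month, − disbursements):
  Jun: +$1,287.31 → $1,287.31
  Jul: +$1,287.31 − $3,307.89 → -$733.27
  Aug: +$1,287.31 → $554.04
  Sep: +$1,287.31 − $824.76 → $1,016.59
  Oct: +$1,287.31 − $3,307.89 → -$1,003.99
  Nov: +$1,287.31 → $283.32
  Dec: +$1,287.31 → $1,570.63
  Jan: +$1,287.31 − $4,023.09 → -$1,165.15
  Feb: +$1,287.31 → $122.16
  Mar: +$1,287.31 − $676.20 → $733.27
  Apr: +$1,287.31 − $3,307.89 → -$1,287.31
  May: +$1,287.31 → $0.00
Lowest trial balance = -$1,287.31 (Apr)
Initial deposit = cushion − low point = $2,574.62 − (-$1,287.31) = $3,861.93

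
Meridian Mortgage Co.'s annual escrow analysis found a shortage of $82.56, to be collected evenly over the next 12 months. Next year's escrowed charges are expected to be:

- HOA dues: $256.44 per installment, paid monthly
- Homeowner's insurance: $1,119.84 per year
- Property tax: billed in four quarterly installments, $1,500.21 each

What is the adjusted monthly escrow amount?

$856.71

HOA dues = $256.44 × 12 = $3,077.28 annually
Homeowner's insurance = $1,119.84 annually
Property tax = $1,500.21 × 4 = $6,000.84 annually
Combined annual = $10,197.96
Monthly = $10,197.96 ÷ 12 = $849.83
Shortage per month = $82.56 ÷ 12 = $6.88
Adjusted monthly = $849.83 + $6.88 = $856.71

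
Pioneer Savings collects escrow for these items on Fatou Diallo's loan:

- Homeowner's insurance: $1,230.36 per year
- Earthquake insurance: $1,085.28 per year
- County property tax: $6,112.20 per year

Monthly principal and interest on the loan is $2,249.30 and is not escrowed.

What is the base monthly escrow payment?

$702.32

Homeowner's insurance: $1,230.36/yr
Earthquake insurance: $1,085.28/yr
County property tax: $6,112.20/yr
Annual escrow total = $1,230.36 + $1,085.28 + $6,112.20 = $8,427.84
Base monthly escrow = $8,427.84 ÷ 12 = $702.32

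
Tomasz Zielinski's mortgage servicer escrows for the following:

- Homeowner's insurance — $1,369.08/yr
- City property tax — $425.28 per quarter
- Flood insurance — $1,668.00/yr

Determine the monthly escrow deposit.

$394.85

Homeowner's insurance: $1,369.08 per year
City property tax: $425.28 × 4 = $1,701.12 per year
Flood insurance: $1,668.00 per year
Combined annual = $1,369.08 + $1,701.12 + $1,668.00 = $4,738.20
Base monthly escrow = $4,738.20 ÷ 12 = $394.85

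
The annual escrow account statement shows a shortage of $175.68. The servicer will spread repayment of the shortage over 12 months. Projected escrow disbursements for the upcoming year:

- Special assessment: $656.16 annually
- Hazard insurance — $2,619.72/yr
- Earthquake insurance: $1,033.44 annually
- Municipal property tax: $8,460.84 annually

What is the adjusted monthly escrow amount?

$1,078.82

Special assessment = $656.16 annually
Hazard insurance = $2,619.72 annually
Earthquake insurance = $1,033.44 annually
Municipal property tax = $8,460.84 annually
Total per year = $656.16 + $2,619.72 + $1,033.44 + $8,460.84 = $12,770.16
Monthly = $12,770.16 ÷ 12 = $1,064.18
Monthly shortage recovery: $175.68 / 12 = $14.64
Adjusted monthly = $1,064.18 + $14.64 = $1,078.82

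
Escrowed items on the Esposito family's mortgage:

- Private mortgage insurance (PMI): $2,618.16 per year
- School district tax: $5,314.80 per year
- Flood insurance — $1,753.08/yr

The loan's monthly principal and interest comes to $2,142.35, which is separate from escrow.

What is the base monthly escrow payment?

$807.17

Private mortgage insurance (PMI) — $2,618.16 per year
School district tax — $5,314.80 per year
Flood insurance — $1,753.08 per year
Combined annual = $9,686.04
Per month = $9,686.04 ÷ 12 = $807.17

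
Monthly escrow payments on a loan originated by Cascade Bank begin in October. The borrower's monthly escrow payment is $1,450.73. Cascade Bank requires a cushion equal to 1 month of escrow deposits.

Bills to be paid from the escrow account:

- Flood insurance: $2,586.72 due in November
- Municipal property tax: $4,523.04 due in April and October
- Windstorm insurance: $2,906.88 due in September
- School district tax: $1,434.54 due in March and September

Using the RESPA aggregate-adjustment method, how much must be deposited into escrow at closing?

$5,659.03

Cushion = 1 × $1,450.73 = $1,450.73
Trial balance (start $0, +$1,450.73 each month, − disbursements):
  Oct: +$1,450.73 − $4,523.04 → -$3,072.31
  Nov: +$1,450.73 − $2,586.72 → -$4,208.30
  Dec: +$1,450.73 → -$2,757.57
  Jan: +$1,450.73 → -$1,306.84
  Feb: +$1,450.73 → $143.89
  Mar: +$1,450.73 − $1,434.54 → $160.08
  Apr: +$1,450.73 − $4,523.04 → -$2,912.23
  May: +$1,450.73 → -$1,461.50
  Jun: +$1,450.73 → -$10.77
  Jul: +$1,450.73 → $1,439.96
  Aug: +$1,450.73 → $2,890.69
  Sep: +$1,450.73 − $4,341.42 → $0.00
Lowest trial balance = -$4,208.30 (Nov)
Initial deposit = cushion − low point = $1,450.73 − (-$4,208.30) = $5,659.03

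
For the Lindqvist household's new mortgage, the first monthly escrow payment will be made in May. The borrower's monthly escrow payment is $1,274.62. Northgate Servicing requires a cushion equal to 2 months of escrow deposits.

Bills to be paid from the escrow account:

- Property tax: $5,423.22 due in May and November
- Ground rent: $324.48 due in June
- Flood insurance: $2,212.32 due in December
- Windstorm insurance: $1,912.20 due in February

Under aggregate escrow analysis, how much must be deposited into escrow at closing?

$6,697.84

Cushion = 2 × $1,274.62 = $2,549.24
Trial balance (start $0, +$1,274.62 each month, − disbursements):
  May: +$1,274.62 − $5,423.22 → -$4,148.60
  Jun: +$1,274.62 − $324.48 → -$3,198.46
  Jul: +$1,274.62 → -$1,923.84
  Aug: +$1,274.62 → -$649.22
  Sep: +$1,274.62 → $625.40
  Oct: +$1,274.62 → $1,900.02
  Nov: +$1,274.62 − $5,423.22 → -$2,248.58
  Dec: +$1,274.62 − $2,212.32 → -$3,186.28
  Jan: +$1,274.62 → -$1,911.66
  Feb: +$1,274.62 − $1,912.20 → -$2,549.24
  Mar: +$1,274.62 → -$1,274.62
  Apr: +$1,274.62 → $0.00
Lowest trial balance = -$4,148.60 (May)
Initial deposit = cushion − low point = $2,549.24 − (-$4,148.60) = $6,697.84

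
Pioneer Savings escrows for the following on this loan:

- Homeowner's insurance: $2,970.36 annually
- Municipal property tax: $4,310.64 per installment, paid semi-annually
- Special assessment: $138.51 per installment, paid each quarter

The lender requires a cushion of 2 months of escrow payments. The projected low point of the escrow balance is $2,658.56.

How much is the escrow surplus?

Homeowner's insurance — $2,970.36/yr
Municipal property tax — $4,310.64 × 2 = $8,621.28/yr
Special assessment — $138.51 × 4 = $554.04/yr
Combined annual = $2,970.36 + $8,621.28 + $554.04 = $12,145.68
Base monthly escrow = $12,145.68 ÷ 12 = $1,012.14
Required reserve = 2 × $1,012.14 = $2,024.28
Excess over cushion: $2,658.56 − $2,024.28 = $634.28

$634.28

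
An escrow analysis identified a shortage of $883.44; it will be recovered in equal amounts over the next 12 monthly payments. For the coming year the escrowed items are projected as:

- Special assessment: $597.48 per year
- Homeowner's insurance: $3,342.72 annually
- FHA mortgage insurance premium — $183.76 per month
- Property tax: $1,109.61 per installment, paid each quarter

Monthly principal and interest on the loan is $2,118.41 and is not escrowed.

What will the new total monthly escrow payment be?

Special assessment — $597.48/yr
Homeowner's insurance — $3,342.72/yr
FHA mortgage insurance premium — $183.76 × 12 = $2,205.12/yr
Property tax — $1,109.61 × 4 = $4,438.44/yr
Annual escrow total = $10,583.76
Base monthly escrow = $10,583.76 ÷ 12 = $881.98
Shortage spread = $883.44 / 12 = $73.62/mo
Adjusted monthly = $881.98 + $73.62 = $955.60

$955.60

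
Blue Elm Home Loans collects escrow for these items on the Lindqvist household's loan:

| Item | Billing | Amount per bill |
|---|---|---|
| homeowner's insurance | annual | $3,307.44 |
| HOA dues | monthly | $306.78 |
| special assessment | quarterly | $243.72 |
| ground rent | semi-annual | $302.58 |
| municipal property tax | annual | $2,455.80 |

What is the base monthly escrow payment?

$918.72

Homeowner's insurance — $3,307.44 per year
HOA dues — $306.78 × 12 = $3,681.36 per year
Special assessment — $243.72 × 4 = $974.88 per year
Ground rent — $302.58 × 2 = $605.16 per year
Municipal property tax — $2,455.80 per year
Total annual escrow = $3,307.44 + $3,681.36 + $974.88 + $605.16 + $2,455.80 = $11,024.64
Base monthly escrow = $11,024.64 ÷ 12 = $918.72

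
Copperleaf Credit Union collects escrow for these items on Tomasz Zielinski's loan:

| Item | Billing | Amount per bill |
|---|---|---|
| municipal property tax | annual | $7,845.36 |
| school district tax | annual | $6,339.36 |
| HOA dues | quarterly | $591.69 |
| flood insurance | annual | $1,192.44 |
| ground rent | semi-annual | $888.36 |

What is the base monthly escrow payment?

Municipal property tax = $7,845.36 per year
School district tax = $6,339.36 per year
HOA dues = $591.69 × 4 = $2,366.76 per year
Flood insurance = $1,192.44 per year
Ground rent = $888.36 × 2 = $1,776.72 per year
Combined annual = $7,845.36 + $6,339.36 + $2,366.76 + $1,192.44 + $1,776.72 = $19,520.64
Monthly escrow = $19,520.64 / 12 = $1,626.72

$1,626.72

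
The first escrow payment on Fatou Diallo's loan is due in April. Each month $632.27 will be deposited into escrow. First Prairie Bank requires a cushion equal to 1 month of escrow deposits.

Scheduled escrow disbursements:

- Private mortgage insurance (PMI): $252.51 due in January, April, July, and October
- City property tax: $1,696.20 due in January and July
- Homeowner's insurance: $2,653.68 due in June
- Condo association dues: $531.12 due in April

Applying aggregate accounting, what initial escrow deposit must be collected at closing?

$3,489.21

Cushion = 1 × $632.27 = $632.27
Trial balance (start $0, +$632.27 each month, − disbursements):
  Apr: +$632.27 − $783.63 → -$151.36
  May: +$632.27 → $480.91
  Jun: +$632.27 − $2,653.68 → -$1,540.50
  Jul: +$632.27 − $1,948.71 → -$2,856.94
  Aug: +$632.27 → -$2,224.67
  Sep: +$632.27 → -$1,592.40
  Oct: +$632.27 − $252.51 → -$1,212.64
  Nov: +$632.27 → -$580.37
  Dec: +$632.27 → $51.90
  Jan: +$632.27 − $1,948.71 → -$1,264.54
  Feb: +$632.27 → -$632.27
  Mar: +$632.27 → $0.00
Lowest trial balance = -$2,856.94 (Jul)
Initial deposit = cushion − low point = $632.27 − (-$2,856.94) = $3,489.21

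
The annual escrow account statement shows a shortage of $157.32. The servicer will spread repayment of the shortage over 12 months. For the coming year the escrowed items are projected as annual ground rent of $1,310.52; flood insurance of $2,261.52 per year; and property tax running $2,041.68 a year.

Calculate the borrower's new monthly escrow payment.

Ground rent = $1,310.52 annually
Flood insurance = $2,261.52 annually
Property tax = $2,041.68 annually
Combined annual = $5,613.72
Monthly escrow = $5,613.72 / 12 = $467.81
Monthly shortage recovery: $157.32 ÷ 12 = $13.11
New monthly escrow = $467.81 + $13.11 = $480.92

$480.92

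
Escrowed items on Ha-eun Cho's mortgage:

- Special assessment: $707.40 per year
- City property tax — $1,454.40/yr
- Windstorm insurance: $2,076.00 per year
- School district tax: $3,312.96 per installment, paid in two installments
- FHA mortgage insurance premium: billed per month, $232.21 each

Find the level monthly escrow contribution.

$1,137.52

Special assessment: $707.40 per year
City property tax: $1,454.40 per year
Windstorm insurance: $2,076.00 per year
School district tax: $3,312.96 × 2 = $6,625.92 per year
FHA mortgage insurance premium: $232.21 × 12 = $2,786.52 per year
Total per year = $707.40 + $1,454.40 + $2,076.00 + $6,625.92 + $2,786.52 = $13,650.24
Base monthly escrow = $13,650.24 / 12 = $1,137.52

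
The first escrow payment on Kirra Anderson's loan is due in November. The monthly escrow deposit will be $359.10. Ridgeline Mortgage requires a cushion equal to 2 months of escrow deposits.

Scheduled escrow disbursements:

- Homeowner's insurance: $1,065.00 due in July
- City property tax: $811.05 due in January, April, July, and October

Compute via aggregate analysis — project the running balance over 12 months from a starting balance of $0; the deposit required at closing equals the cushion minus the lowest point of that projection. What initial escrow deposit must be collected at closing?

Cushion = 2 × $359.10 = $718.20
Trial balance (start $0, +$359.10 each month, − disbursements):
  Nov: +$359.10 → $359.10
  Dec: +$359.10 → $718.20
  Jan: +$359.10 − $811.05 → $266.25
  Feb: +$359.10 → $625.35
  Mar: +$359.10 → $984.45
  Apr: +$359.10 − $811.05 → $532.50
  May: +$359.10 → $891.60
  Jun: +$359.10 → $1,250.70
  Jul: +$359.10 − $1,876.05 → -$266.25
  Aug: +$359.10 → $92.85
  Sep: +$359.10 → $451.95
  Oct: +$359.10 − $811.05 → $0.00
Lowest trial balance = -$266.25 (Jul)
Initial deposit = cushion − low point = $718.20 − (-$266.25) = $984.45

$984.45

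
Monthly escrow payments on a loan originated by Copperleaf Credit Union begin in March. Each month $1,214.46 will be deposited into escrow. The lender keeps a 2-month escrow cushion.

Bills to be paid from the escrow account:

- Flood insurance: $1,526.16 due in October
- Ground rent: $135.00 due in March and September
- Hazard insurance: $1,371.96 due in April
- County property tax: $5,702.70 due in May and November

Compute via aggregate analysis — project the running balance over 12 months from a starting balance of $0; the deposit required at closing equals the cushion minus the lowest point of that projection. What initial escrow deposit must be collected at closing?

$6,072.30

Cushion = 2 × $1,214.46 = $2,428.92
Trial balance (start $0, +$1,214.46 each month, − disbursements):
  Mar: +$1,214.46 − $135.00 → $1,079.46
  Apr: +$1,214.46 − $1,371.96 → $921.96
  May: +$1,214.46 − $5,702.70 → -$3,566.28
  Jun: +$1,214.46 → -$2,351.82
  Jul: +$1,214.46 → -$1,137.36
  Aug: +$1,214.46 → $77.10
  Sep: +$1,214.46 − $135.00 → $1,156.56
  Oct: +$1,214.46 − $1,526.16 → $844.86
  Nov: +$1,214.46 − $5,702.70 → -$3,643.38
  Dec: +$1,214.46 → -$2,428.92
  Jan: +$1,214.46 → -$1,214.46
  Feb: +$1,214.46 → $0.00
Lowest trial balance = -$3,643.38 (Nov)
Initial deposit = cushion − low point = $2,428.92 − (-$3,643.38) = $6,072.30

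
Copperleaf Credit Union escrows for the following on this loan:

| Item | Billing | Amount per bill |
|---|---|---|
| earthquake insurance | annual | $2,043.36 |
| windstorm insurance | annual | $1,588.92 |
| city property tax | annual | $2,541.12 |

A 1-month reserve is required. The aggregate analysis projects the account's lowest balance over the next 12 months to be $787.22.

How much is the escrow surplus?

Earthquake insurance = $2,043.36 per year
Windstorm insurance = $1,588.92 per year
City property tax = $2,541.12 per year
Total per year = $6,173.40
Monthly = $6,173.40 / 12 = $514.45
Cushion = 1 × $514.45 = $514.45
Excess over cushion: $787.22 − $514.45 = $272.77

$272.77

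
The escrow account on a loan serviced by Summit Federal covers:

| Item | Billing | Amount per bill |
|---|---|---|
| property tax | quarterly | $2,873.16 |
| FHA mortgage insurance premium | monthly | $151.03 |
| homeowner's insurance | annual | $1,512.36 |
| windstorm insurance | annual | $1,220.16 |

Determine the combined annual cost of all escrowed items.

$16,037.52

Property tax: $2,873.16 × 4 = $11,492.64 per year
FHA mortgage insurance premium: $151.03 × 12 = $1,812.36 per year
Homeowner's insurance: $1,512.36 per year
Windstorm insurance: $1,220.16 per year
Combined annual = $16,037.52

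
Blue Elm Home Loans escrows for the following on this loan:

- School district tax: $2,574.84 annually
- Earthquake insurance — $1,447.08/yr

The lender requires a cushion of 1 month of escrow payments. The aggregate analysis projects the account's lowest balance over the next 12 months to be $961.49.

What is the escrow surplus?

$626.33

School district tax = $2,574.84
Earthquake insurance = $1,447.08
Total annual escrow = $2,574.84 + $1,447.08 = $4,021.92
Monthly = $4,021.92 ÷ 12 = $335.16
Required reserve = 1 × $335.16 = $335.16
Excess over cushion: $961.49 − $335.16 = $626.33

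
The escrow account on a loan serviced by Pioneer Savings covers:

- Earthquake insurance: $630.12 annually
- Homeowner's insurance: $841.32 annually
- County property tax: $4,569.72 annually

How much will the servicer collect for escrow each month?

Earthquake insurance: $630.12 per year
Homeowner's insurance: $841.32 per year
County property tax: $4,569.72 per year
Yearly total = $630.12 + $841.32 + $4,569.72 = $6,041.16
Base monthly escrow = $6,041.16 / 12 = $503.43

$503.43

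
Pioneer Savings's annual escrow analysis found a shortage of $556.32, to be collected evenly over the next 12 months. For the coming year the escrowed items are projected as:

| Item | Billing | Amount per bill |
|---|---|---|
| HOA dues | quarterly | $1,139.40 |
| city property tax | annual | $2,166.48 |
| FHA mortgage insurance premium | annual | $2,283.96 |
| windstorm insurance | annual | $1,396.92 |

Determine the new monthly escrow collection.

HOA dues — $1,139.40 × 4 = $4,557.60
City property tax — $2,166.48
FHA mortgage insurance premium — $2,283.96
Windstorm insurance — $1,396.92
Total per year = $4,557.60 + $2,166.48 + $2,283.96 + $1,396.92 = $10,404.96
Monthly = $10,404.96 ÷ 12 = $867.08
Monthly shortage recovery: $556.32 ÷ 12 = $46.36
New monthly escrow = $867.08 + $46.36 = $913.44

$913.44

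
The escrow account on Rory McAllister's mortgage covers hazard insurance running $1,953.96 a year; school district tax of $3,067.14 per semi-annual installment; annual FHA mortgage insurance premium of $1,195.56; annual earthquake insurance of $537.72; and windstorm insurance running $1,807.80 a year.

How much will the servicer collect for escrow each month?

$969.11

Hazard insurance: $1,953.96
School district tax: $3,067.14 × 2 = $6,134.28
FHA mortgage insurance premium: $1,195.56
Earthquake insurance: $537.72
Windstorm insurance: $1,807.80
Combined annual = $11,629.32
Per month = $11,629.32 ÷ 12 = $969.11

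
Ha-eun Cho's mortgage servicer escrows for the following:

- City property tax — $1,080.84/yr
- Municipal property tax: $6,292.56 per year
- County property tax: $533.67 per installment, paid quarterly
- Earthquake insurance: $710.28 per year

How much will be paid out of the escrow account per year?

City property tax = $1,080.84 annually
Municipal property tax = $6,292.56 annually
County property tax = $533.67 × 4 = $2,134.68 annually
Earthquake insurance = $710.28 annually
Annual escrow total = $1,080.84 + $6,292.56 + $2,134.68 + $710.28 = $10,218.36

$10,218.36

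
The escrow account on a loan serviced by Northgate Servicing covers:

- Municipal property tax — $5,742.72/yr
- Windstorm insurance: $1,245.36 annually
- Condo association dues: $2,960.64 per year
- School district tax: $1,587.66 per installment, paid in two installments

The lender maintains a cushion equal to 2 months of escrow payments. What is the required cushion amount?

Municipal property tax = $5,742.72
Windstorm insurance = $1,245.36
Condo association dues = $2,960.64
School district tax = $1,587.66 × 2 = $3,175.32
Total annual escrow = $13,124.04
Monthly escrow = $13,124.04 ÷ 12 = $1,093.67
Required cushion = 2 × $1,093.67 = $2,187.34

$2,187.34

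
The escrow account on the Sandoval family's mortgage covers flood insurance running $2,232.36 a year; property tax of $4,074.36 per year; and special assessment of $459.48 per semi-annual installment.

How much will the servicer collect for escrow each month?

Flood insurance: $2,232.36/yr
Property tax: $4,074.36/yr
Special assessment: $459.48 × 2 = $918.96/yr
Annual escrow total = $2,232.36 + $4,074.36 + $918.96 = $7,225.68
Monthly = $7,225.68 / 12 = $602.14

$602.14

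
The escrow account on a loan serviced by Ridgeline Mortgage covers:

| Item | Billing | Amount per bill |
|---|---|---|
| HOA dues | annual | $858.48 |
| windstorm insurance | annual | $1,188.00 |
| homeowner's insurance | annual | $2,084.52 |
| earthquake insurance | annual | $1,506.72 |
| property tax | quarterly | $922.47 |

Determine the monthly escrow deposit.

HOA dues — $858.48/yr
Windstorm insurance — $1,188.00/yr
Homeowner's insurance — $2,084.52/yr
Earthquake insurance — $1,506.72/yr
Property tax — $922.47 × 4 = $3,689.88/yr
Yearly total = $858.48 + $1,188.00 + $2,084.52 + $1,506.72 + $3,689.88 = $9,327.60
Monthly escrow = $9,327.60 ÷ 12 = $777.30

$777.30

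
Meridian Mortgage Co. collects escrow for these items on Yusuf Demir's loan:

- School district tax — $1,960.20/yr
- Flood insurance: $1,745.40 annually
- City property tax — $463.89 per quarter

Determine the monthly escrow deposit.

$463.43

School district tax — $1,960.20 per year
Flood insurance — $1,745.40 per year
City property tax — $463.89 × 4 = $1,855.56 per year
Annual escrow total = $1,960.20 + $1,745.40 + $1,855.56 = $5,561.16
Monthly = $5,561.16 ÷ 12 = $463.43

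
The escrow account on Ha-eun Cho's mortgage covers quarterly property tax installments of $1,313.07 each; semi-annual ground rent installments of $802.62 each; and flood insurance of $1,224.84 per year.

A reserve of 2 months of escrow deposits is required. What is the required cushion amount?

$1,347.06

Property tax = $1,313.07 × 4 = $5,252.28 annually
Ground rent = $802.62 × 2 = $1,605.24 annually
Flood insurance = $1,224.84 annually
Combined annual = $5,252.28 + $1,605.24 + $1,224.84 = $8,082.36
Base monthly escrow = $8,082.36 / 12 = $673.53
Required cushion = 2 × $673.53 = $1,347.06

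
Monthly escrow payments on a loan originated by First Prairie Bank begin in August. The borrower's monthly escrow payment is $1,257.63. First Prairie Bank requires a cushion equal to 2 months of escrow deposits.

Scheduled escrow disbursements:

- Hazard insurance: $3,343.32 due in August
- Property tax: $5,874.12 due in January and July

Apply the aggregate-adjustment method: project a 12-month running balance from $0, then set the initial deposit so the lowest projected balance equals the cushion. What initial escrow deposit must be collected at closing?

$4,600.95

Cushion = 2 × $1,257.63 = $2,515.26
Trial balance (start $0, +$1,257.63 each month, − disbursements):
  Aug: +$1,257.63 − $3,343.32 → -$2,085.69
  Sep: +$1,257.63 → -$828.06
  Oct: +$1,257.63 → $429.57
  Nov: +$1,257.63 → $1,687.20
  Dec: +$1,257.63 → $2,944.83
  Jan: +$1,257.63 − $5,874.12 → -$1,671.66
  Feb: +$1,257.63 → -$414.03
  Mar: +$1,257.63 → $843.60
  Apr: +$1,257.63 → $2,101.23
  May: +$1,257.63 → $3,358.86
  Jun: +$1,257.63 → $4,616.49
  Jul: +$1,257.63 − $5,874.12 → $0.00
Lowest trial balance = -$2,085.69 (Aug)
Initial deposit = cushion − low point = $2,515.26 − (-$2,085.69) = $4,600.95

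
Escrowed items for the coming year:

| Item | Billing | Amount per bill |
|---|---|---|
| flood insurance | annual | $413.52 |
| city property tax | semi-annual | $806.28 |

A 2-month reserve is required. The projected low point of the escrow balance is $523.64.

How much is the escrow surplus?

Flood insurance = $413.52/yr
City property tax = $806.28 × 2 = $1,612.56/yr
Combined annual = $2,026.08
Per month = $2,026.08 ÷ 12 = $168.84
Required reserve = 2 × $168.84 = $337.68
Excess over cushion: $523.64 − $337.68 = $185.96

$185.96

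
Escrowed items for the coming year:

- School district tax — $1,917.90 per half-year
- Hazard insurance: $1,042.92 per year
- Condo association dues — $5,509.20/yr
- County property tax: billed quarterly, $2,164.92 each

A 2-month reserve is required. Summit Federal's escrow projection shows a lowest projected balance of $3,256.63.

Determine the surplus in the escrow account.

$82.03

School district tax = $1,917.90 × 2 = $3,835.80 per year
Hazard insurance = $1,042.92 per year
Condo association dues = $5,509.20 per year
County property tax = $2,164.92 × 4 = $8,659.68 per year
Combined annual = $3,835.80 + $1,042.92 + $5,509.20 + $8,659.68 = $19,047.60
Base monthly escrow = $19,047.60 ÷ 12 = $1,587.30
Cushion = 2 × $1,587.30 = $3,174.60
Surplus = $3,256.63 − $3,174.60 = $82.03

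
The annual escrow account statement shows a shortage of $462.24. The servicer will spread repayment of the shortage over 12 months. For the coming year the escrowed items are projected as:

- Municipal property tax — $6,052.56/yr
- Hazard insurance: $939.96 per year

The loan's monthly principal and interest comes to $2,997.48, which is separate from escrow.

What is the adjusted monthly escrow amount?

Municipal property tax: $6,052.56/yr
Hazard insurance: $939.96/yr
Combined annual = $6,992.52
Monthly escrow = $6,992.52 ÷ 12 = $582.71
Shortage spread = $462.24 ÷ 12 = $38.52/mo
Adjusted monthly = $582.71 + $38.52 = $621.23

$621.23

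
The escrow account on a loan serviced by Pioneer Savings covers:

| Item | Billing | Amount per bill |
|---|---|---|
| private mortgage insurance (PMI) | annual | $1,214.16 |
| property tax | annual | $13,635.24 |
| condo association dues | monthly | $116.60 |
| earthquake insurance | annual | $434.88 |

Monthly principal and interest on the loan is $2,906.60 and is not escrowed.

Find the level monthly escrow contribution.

Private mortgage insurance (PMI): $1,214.16
Property tax: $13,635.24
Condo association dues: $116.60 × 12 = $1,399.20
Earthquake insurance: $434.88
Total per year = $16,683.48
Base monthly escrow = $16,683.48 ÷ 12 = $1,390.29

$1,390.29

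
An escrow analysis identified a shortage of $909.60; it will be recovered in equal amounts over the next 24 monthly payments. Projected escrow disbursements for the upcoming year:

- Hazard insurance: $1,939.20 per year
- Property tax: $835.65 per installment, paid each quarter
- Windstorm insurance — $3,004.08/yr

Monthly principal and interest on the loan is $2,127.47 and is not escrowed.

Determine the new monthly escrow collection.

Hazard insurance — $1,939.20 annually
Property tax — $835.65 × 4 = $3,342.60 annually
Windstorm insurance — $3,004.08 annually
Annual escrow total = $1,939.20 + $3,342.60 + $3,004.08 = $8,285.88
Monthly = $8,285.88 / 12 = $690.49
Shortage spread = $909.60 / 24 = $37.90/mo
New monthly escrow = $690.49 + $37.90 = $728.39

$728.39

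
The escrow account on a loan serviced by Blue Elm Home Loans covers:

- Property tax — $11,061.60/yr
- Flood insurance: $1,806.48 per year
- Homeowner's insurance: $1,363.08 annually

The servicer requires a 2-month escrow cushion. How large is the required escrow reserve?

Property tax: $11,061.60 annually
Flood insurance: $1,806.48 annually
Homeowner's insurance: $1,363.08 annually
Annual escrow total = $11,061.60 + $1,806.48 + $1,363.08 = $14,231.16
Monthly = $14,231.16 ÷ 12 = $1,185.93
Required cushion = 2 × $1,185.93 = $2,371.86

$2,371.86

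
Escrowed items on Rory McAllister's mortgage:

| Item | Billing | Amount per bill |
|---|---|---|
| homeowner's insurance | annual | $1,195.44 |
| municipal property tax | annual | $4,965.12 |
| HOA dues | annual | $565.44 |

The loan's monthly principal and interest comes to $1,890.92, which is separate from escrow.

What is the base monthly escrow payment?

Homeowner's insurance = $1,195.44 annually
Municipal property tax = $4,965.12 annually
HOA dues = $565.44 annually
Combined annual = $1,195.44 + $4,965.12 + $565.44 = $6,726.00
Per month = $6,726.00 ÷ 12 = $560.50

$560.50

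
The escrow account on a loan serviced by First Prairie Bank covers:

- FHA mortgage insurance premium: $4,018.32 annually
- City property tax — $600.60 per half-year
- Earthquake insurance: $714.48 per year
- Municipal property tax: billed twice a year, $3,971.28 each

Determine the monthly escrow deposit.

FHA mortgage insurance premium: $4,018.32/yr
City property tax: $600.60 × 2 = $1,201.20/yr
Earthquake insurance: $714.48/yr
Municipal property tax: $3,971.28 × 2 = $7,942.56/yr
Annual escrow total = $13,876.56
Monthly escrow = $13,876.56 / 12 = $1,156.38

$1,156.38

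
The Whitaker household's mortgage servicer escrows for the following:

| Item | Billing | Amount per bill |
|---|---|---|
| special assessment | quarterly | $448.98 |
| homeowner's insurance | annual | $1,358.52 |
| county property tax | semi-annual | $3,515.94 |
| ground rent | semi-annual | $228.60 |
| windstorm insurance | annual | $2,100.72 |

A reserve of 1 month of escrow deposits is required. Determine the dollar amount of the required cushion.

$1,062.02

Special assessment: $448.98 × 4 = $1,795.92 annually
Homeowner's insurance: $1,358.52 annually
County property tax: $3,515.94 × 2 = $7,031.88 annually
Ground rent: $228.60 × 2 = $457.20 annually
Windstorm insurance: $2,100.72 annually
Annual escrow total = $1,795.92 + $1,358.52 + $7,031.88 + $457.20 + $2,100.72 = $12,744.24
Per month = $12,744.24 ÷ 12 = $1,062.02
Reserve = 1 × $1,062.02 = $1,062.02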